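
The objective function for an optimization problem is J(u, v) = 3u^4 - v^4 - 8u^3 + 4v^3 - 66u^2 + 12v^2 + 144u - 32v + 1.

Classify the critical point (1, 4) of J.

local maximum

The mixed partial ∂²J/∂u∂v is 0, so the Hessian at any point is diag(J_uu, J_vv) = diag(12(3u^2 - 4u - 11), 12(-v^2 + 2v + 2)).
At (1, 4): H = diag(-144, -72).
Both eigenvalues are negative, so H is negative definite: a local maximum.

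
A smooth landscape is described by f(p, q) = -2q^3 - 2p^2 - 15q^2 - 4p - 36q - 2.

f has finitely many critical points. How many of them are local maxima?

f separates as a function of p plus a function of q, so ∇f=0 decouples.
∂f/∂p = -4(p + 1) = 0 at p ∈ {-1}; ∂f/∂q = -6(q + 2)(q + 3) = 0 at q ∈ {-3, -2}.
The Hessian is diagonal: diag(f_pp, f_qq). Second derivatives: f_pp(-1)=-4; f_qq(-3)=6, f_qq(-2)=-6.
Local maxima occur where both diagonal entries negative: (-1, -2). Count: 1.

1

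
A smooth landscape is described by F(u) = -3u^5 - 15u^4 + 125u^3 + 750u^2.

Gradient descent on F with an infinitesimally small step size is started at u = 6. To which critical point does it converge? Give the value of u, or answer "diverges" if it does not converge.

diverges

F'(u) = -15u(u - 5)(u + 4)(u + 5), so F'(6) = -9900.
Gradient descent moves in the -F' direction, i.e. u is increasing.
There is no critical point above u=6, and F' keeps the same sign, so the iterate runs off to +∞.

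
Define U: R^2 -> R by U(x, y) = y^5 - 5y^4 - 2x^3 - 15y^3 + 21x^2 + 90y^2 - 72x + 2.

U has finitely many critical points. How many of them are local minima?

U separates as a function of x plus a function of y, so ∇U=0 decouples.
∂U/∂x = -6(x - 4)(x - 3) = 0 at x ∈ {3, 4}; ∂U/∂y = 5y(y - 4)(y - 3)(y + 3) = 0 at y ∈ {-3, 0, 3, 4}.
The Hessian is diagonal: diag(U_xx, U_yy). Second derivatives: U_xx(3)=6, U_xx(4)=-6; U_yy(-3)=-630, U_yy(0)=180, U_yy(3)=-90, U_yy(4)=140.
Local minima occur where both diagonal entries positive: (3, 0), (3, 4). Count: 2.

2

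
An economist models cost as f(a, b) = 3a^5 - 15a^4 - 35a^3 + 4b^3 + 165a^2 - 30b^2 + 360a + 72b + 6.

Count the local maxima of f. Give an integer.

f separates as a function of a plus a function of b, so ∇f=0 decouples.
∂f/∂a = 15(a - 4)(a - 3)(a + 1)(a + 2) = 0 at a ∈ {-2, -1, 3, 4}; ∂f/∂b = 12(b - 3)(b - 2) = 0 at b ∈ {2, 3}.
The Hessian is diagonal: diag(f_aa, f_bb). Second derivatives: f_aa(-2)=-450, f_aa(-1)=300, f_aa(3)=-300, f_aa(4)=450; f_bb(2)=-12, f_bb(3)=12.
Local maxima occur where both diagonal entries negative: (-2, 2), (3, 2). Count: 2.

2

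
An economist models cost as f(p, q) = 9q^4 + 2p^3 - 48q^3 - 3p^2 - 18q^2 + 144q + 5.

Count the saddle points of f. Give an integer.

3

f separates as a function of p plus a function of q, so ∇f=0 decouples.
∂f/∂p = 6p(p - 1) = 0 at p ∈ {0, 1}; ∂f/∂q = 36(q - 4)(q - 1)(q + 1) = 0 at q ∈ {-1, 1, 4}.
The Hessian is diagonal: diag(f_pp, f_qq). Second derivatives: f_pp(0)=-6, f_pp(1)=6; f_qq(-1)=360, f_qq(1)=-216, f_qq(4)=540.
Saddle points occur where the two diagonal entries have opposite signs: (0, -1), (0, 4), (1, 1). Count: 3.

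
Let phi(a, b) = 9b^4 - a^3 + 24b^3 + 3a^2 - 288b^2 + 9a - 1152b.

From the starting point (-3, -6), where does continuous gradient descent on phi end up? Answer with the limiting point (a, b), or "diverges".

(-1, -4)

phi is separable, so gradient descent decouples: a follows -∂phi/∂a, b follows -∂phi/∂b.
∂phi/∂a = -3(a - 3)(a + 1); at a=-3 this is -36, so a increases.
∂phi/∂b = 36(b - 4)(b + 2)(b + 4); at b=-6 this is -2880, so b increases.
a converges to its nearest critical value -1 (a local min of the a-part); b converges to -4. The iterate converges to (-1, -4).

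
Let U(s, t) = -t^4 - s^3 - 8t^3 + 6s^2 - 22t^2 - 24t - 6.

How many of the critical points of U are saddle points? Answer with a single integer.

U separates as a function of s plus a function of t, so ∇U=0 decouples.
∂U/∂s = -3s(s - 4) = 0 at s ∈ {0, 4}; ∂U/∂t = -4(t + 1)(t + 2)(t + 3) = 0 at t ∈ {-3, -2, -1}.
The Hessian is diagonal: diag(U_ss, U_tt). Second derivatives: U_ss(0)=12, U_ss(4)=-12; U_tt(-3)=-8, U_tt(-2)=4, U_tt(-1)=-8.
Saddle points occur where the two diagonal entries have opposite signs: (0, -3), (0, -1), (4, -2). Count: 3.

3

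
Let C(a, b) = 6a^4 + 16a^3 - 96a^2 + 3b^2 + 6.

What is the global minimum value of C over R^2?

C(a,b) separates as P(a) + Q(b) + 6, so its minimum is min P + min Q + 6.
P'(a) = 24a(a - 2)(a + 4) vanishes at a ∈ {-4, 0, 2}; Q'(b) = 6b vanishes at b ∈ {0}.
Local minima of P (where P''>0): P(-4)=-1024, P(2)=-160. Local minima of Q: Q(0)=0.
So the global minimum of C is P(-4) + Q(0) + 6 = -1024 + 0 + 6 = -1018, attained at (-4, 0).

-1018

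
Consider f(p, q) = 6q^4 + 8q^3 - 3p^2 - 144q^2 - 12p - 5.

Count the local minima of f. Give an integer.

f separates as a function of p plus a function of q, so ∇f=0 decouples.
∂f/∂p = -6(p + 2) = 0 at p ∈ {-2}; ∂f/∂q = 24q(q - 3)(q + 4) = 0 at q ∈ {-4, 0, 3}.
The Hessian is diagonal: diag(f_pp, f_qq). Second derivatives: f_pp(-2)=-6; f_qq(-4)=672, f_qq(0)=-288, f_qq(3)=504.
Local minima occur where both diagonal entries positive: none. Count: 0.

0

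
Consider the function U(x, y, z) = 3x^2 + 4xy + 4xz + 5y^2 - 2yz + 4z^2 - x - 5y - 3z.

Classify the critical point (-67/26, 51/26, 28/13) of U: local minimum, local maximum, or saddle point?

The Hessian is constant: H = [[6, 4, 4], [4, 10, -2], [4, -2, 8]].
Leading principal minors: Δ₁ = 6, Δ₂ = 44, Δ₃ = 104.
All leading minors are positive, so H is positive definite: a local minimum.

local minimum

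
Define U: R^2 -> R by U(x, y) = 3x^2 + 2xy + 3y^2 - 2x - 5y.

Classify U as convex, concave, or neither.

convex

U is quadratic, so its Hessian is the constant matrix H = [[6, 2], [2, 6]].
det(H) = 32, tr(H) = 12.
det(H) > 0 and tr(H) > 0, so H is positive definite everywhere: convex.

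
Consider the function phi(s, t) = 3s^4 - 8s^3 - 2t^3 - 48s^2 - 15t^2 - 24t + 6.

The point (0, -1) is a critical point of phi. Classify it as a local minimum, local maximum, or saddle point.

The mixed partial ∂²phi/∂s∂t is 0, so the Hessian at any point is diag(phi_ss, phi_tt) = diag(12(3s^2 - 4s - 8), -6(2t + 5)).
At (0, -1): H = diag(-96, -18).
Both eigenvalues are negative, so H is negative definite: a local maximum.

local maximum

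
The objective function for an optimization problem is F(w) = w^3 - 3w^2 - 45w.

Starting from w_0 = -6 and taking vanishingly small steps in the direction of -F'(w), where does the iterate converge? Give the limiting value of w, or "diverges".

F'(w) = 3(w - 5)(w + 3), so F'(-6) = 99.
Gradient descent moves in the -F' direction, i.e. w is decreasing.
There is no critical point below w=-6, and F' keeps the same sign, so the iterate runs off to −∞.

diverges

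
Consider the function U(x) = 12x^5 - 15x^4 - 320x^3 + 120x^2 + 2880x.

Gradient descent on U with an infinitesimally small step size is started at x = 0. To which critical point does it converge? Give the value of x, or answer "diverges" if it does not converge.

-2

U'(x) = 60(x - 4)(x - 2)(x + 2)(x + 3), so U'(0) = 2880.
Gradient descent moves in the -U' direction, i.e. x is decreasing.
The nearest critical point in that direction is x = -2, where U'' = 1440 > 0 (a local minimum). The iterate converges there.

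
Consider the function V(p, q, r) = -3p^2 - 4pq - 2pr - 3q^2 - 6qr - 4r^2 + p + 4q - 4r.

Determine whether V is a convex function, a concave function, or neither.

concave

V is quadratic, so its Hessian is the constant matrix H = [[-6, -4, -2], [-4, -6, -6], [-2, -6, -8]].
Leading principal minors: -6, 20, -16.
Signs alternate −, +, − ⇒ H ≺ 0 ⇒ concave.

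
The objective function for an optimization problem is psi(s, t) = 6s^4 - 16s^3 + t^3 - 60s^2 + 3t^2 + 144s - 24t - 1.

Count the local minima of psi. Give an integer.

2

psi separates as a function of s plus a function of t, so ∇psi=0 decouples.
∂psi/∂s = 24(s - 3)(s - 1)(s + 2) = 0 at s ∈ {-2, 1, 3}; ∂psi/∂t = 3(t - 2)(t + 4) = 0 at t ∈ {-4, 2}.
The Hessian is diagonal: diag(psi_ss, psi_tt). Second derivatives: psi_ss(-2)=360, psi_ss(1)=-144, psi_ss(3)=240; psi_tt(-4)=-18, psi_tt(2)=18.
Local minima occur where both diagonal entries positive: (-2, 2), (3, 2). Count: 2.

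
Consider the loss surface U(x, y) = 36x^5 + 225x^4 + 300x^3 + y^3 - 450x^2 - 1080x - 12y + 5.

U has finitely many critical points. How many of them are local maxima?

U separates as a function of x plus a function of y, so ∇U=0 decouples.
∂U/∂x = 180(x - 1)(x + 1)(x + 2)(x + 3) = 0 at x ∈ {-3, -2, -1, 1}; ∂U/∂y = 3(y - 2)(y + 2) = 0 at y ∈ {-2, 2}.
The Hessian is diagonal: diag(U_xx, U_yy). Second derivatives: U_xx(-3)=-1440, U_xx(-2)=540, U_xx(-1)=-720, U_xx(1)=4320; U_yy(-2)=-12, U_yy(2)=12.
Local maxima occur where both diagonal entries negative: (-3, -2), (-1, -2). Count: 2.

2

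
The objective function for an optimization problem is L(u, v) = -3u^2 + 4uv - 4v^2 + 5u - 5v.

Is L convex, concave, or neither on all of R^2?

concave

L is quadratic, so its Hessian is the constant matrix H = [[-6, 4], [4, -8]].
det(H) = 32, tr(H) = -14.
det(H) > 0 and tr(H) < 0, so H is negative definite everywhere: concave.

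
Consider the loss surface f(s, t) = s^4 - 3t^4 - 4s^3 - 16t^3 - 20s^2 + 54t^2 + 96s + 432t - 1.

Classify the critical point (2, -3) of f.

saddle point

The mixed partial ∂²f/∂s∂t is 0, so the Hessian at any point is diag(f_ss, f_tt) = diag(4(3s^2 - 6s - 10), 12(-3t^2 - 8t + 9)).
At (2, -3): H = diag(-40, 72).
The eigenvalues have opposite signs, so H is indefinite: a saddle point.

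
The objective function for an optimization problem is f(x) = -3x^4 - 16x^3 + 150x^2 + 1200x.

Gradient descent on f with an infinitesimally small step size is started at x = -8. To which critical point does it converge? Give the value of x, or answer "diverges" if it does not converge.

f'(x) = -12(x - 5)(x + 4)(x + 5), so f'(-8) = 1872.
Gradient descent moves in the -f' direction, i.e. x is decreasing.
There is no critical point below x=-8, and f' keeps the same sign, so the iterate runs off to −∞.

diverges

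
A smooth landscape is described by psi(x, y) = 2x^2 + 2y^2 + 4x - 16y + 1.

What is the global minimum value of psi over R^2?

-33

psi(x,y) separates as P(x) + Q(y) + 1, so its minimum is min P + min Q + 1.
P'(x) = 4x + 4 vanishes at x ∈ {-1}; Q'(y) = 4y - 16 vanishes at y ∈ {4}.
Local minima of P (where P''>0): P(-1)=-2. Local minima of Q: Q(4)=-32.
So the global minimum of psi is P(-1) + Q(4) + 1 = -2 − 32 + 1 = -33, attained at (-1, 4).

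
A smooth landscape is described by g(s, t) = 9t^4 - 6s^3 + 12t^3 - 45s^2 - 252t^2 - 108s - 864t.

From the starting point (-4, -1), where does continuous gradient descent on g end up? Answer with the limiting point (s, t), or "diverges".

g is separable, so gradient descent decouples: s follows -∂g/∂s, t follows -∂g/∂t.
∂g/∂s = -18(s + 2)(s + 3); at s=-4 this is -36, so s increases.
∂g/∂t = 36(t - 4)(t + 2)(t + 3); at t=-1 this is -360, so t increases.
s converges to its nearest critical value -3 (a local min of the s-part); t converges to 4. The iterate converges to (-3, 4).

(-3, 4)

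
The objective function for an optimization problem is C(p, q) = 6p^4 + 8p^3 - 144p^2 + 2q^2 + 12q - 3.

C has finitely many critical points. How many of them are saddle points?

C separates as a function of p plus a function of q, so ∇C=0 decouples.
∂C/∂p = 24p(p - 3)(p + 4) = 0 at p ∈ {-4, 0, 3}; ∂C/∂q = 4(q + 3) = 0 at q ∈ {-3}.
The Hessian is diagonal: diag(C_pp, C_qq). Second derivatives: C_pp(-4)=672, C_pp(0)=-288, C_pp(3)=504; C_qq(-3)=4.
Saddle points occur where the two diagonal entries have opposite signs: (0, -3). Count: 1.

1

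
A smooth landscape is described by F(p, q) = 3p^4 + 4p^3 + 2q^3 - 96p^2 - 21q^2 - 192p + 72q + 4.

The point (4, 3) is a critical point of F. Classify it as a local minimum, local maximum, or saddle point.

saddle point

The mixed partial ∂²F/∂p∂q is 0, so the Hessian at any point is diag(F_pp, F_qq) = diag(12(3p^2 + 2p - 16), 6(2q - 7)).
At (4, 3): H = diag(480, -6).
The eigenvalues have opposite signs, so H is indefinite: a saddle point.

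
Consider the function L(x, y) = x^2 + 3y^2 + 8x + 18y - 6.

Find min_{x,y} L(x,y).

-49

L(x,y) separates as P(x) + Q(y) − 6, so its minimum is min P + min Q − 6.
P'(x) = 2x + 8 vanishes at x ∈ {-4}; Q'(y) = 6y + 18 vanishes at y ∈ {-3}.
Local minima of P (where P''>0): P(-4)=-16. Local minima of Q: Q(-3)=-27.
So the global minimum of L is P(-4) + Q(-3) − 6 = -16 − 27 − 6 = -49, attained at (-4, -3).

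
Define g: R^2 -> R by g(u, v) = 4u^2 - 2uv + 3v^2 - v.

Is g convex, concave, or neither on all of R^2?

convex

g is quadratic, so its Hessian is the constant matrix H = [[8, -2], [-2, 6]].
det(H) = 44, tr(H) = 14.
det(H) > 0 and tr(H) > 0, so H is positive definite everywhere: convex.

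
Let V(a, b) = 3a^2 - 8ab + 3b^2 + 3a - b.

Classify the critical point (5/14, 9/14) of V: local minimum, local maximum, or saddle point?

saddle point

The Hessian of V is constant: H = [[6, -8], [-8, 6]].
det(H) = 6·6 − (-8)² = -28.
Since det(H) < 0, H is indefinite and the critical point is a saddle point.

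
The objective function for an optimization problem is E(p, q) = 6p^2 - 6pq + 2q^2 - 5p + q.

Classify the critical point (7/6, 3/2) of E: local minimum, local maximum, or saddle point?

local minimum

The Hessian of E is constant: H = [[12, -6], [-6, 4]].
det(H) = 12·4 − (-6)² = 12.
det(H) > 0 and tr(H) = 16 > 0, so H is positive definite and the point is a local minimum.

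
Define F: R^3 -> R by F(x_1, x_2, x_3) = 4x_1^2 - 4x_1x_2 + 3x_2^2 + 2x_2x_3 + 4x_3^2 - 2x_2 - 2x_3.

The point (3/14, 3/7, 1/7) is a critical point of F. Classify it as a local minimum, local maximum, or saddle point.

local minimum

The Hessian is constant: H = [[8, -4, 0], [-4, 6, 2], [0, 2, 8]].
Leading principal minors: Δ₁ = 8, Δ₂ = 32, Δ₃ = 224.
All leading minors are positive, so H is positive definite: a local minimum.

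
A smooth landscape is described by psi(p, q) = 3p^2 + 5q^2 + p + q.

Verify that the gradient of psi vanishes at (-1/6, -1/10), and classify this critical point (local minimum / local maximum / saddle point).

local minimum

∇psi = (6p + 1, 10q + 1); substituting (-1/6, -1/10) gives ∇psi = (0, 0), so (-1/6, -1/10) is indeed a critical point.
The Hessian of psi is constant: H = [[6, 0], [0, 10]].
det(H) = 6·10 − 0² = 60.
det(H) > 0 and tr(H) = 16 > 0, so H is positive definite and the point is a local minimum.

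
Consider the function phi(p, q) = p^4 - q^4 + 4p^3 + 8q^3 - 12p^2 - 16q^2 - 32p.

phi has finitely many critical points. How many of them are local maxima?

2

phi separates as a function of p plus a function of q, so ∇phi=0 decouples.
∂phi/∂p = 4(p - 2)(p + 1)(p + 4) = 0 at p ∈ {-4, -1, 2}; ∂phi/∂q = -4q(q - 4)(q - 2) = 0 at q ∈ {0, 2, 4}.
The Hessian is diagonal: diag(phi_pp, phi_qq). Second derivatives: phi_pp(-4)=72, phi_pp(-1)=-36, phi_pp(2)=72; phi_qq(0)=-32, phi_qq(2)=16, phi_qq(4)=-32.
Local maxima occur where both diagonal entries negative: (-1, 0), (-1, 4). Count: 2.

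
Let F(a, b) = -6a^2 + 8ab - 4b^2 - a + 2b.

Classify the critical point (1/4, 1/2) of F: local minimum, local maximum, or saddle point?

local maximum

The Hessian of F is constant: H = [[-12, 8], [8, -8]].
det(H) = (-12)·(-8) − 8² = 32.
det(H) > 0 and tr(H) = -20 < 0, so H is negative definite and the point is a local maximum.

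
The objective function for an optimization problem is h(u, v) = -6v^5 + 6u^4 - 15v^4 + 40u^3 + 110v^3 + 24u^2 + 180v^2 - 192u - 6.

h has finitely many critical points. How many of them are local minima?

4

h separates as a function of u plus a function of v, so ∇h=0 decouples.
∂h/∂u = 24(u - 1)(u + 2)(u + 4) = 0 at u ∈ {-4, -2, 1}; ∂h/∂v = -30v(v - 3)(v + 1)(v + 4) = 0 at v ∈ {-4, -1, 0, 3}.
The Hessian is diagonal: diag(h_uu, h_vv). Second derivatives: h_uu(-4)=240, h_uu(-2)=-144, h_uu(1)=360; h_vv(-4)=2520, h_vv(-1)=-360, h_vv(0)=360, h_vv(3)=-2520.
Local minima occur where both diagonal entries positive: (-4, -4), (-4, 0), (1, -4), (1, 0). Count: 4.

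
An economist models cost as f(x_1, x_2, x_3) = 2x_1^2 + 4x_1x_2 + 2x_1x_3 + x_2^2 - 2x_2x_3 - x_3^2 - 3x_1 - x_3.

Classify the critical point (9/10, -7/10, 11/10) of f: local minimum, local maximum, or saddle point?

saddle point

The Hessian is constant: H = [[4, 4, 2], [4, 2, -2], [2, -2, -2]].
Leading principal minors: Δ₁ = 4, Δ₂ = -8, Δ₃ = -40.
The minors fit neither the all-positive nor the alternating-sign pattern, so H is indefinite: a saddle point.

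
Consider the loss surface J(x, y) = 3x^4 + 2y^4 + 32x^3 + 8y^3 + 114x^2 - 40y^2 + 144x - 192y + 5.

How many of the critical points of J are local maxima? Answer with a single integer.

1

J separates as a function of x plus a function of y, so ∇J=0 decouples.
∂J/∂x = 12(x + 1)(x + 3)(x + 4) = 0 at x ∈ {-4, -3, -1}; ∂J/∂y = 8(y - 3)(y + 2)(y + 4) = 0 at y ∈ {-4, -2, 3}.
The Hessian is diagonal: diag(J_xx, J_yy). Second derivatives: J_xx(-4)=36, J_xx(-3)=-24, J_xx(-1)=72; J_yy(-4)=112, J_yy(-2)=-80, J_yy(3)=280.
Local maxima occur where both diagonal entries negative: (-3, -2). Count: 1.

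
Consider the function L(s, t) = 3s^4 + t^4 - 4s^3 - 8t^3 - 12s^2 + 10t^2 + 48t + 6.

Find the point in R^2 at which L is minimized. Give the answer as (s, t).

L(s,t) separates as P(s) + Q(t) + 6, so its minimum is min P + min Q + 6.
P'(s) = 12s(s - 2)(s + 1) vanishes at s ∈ {-1, 0, 2}; Q'(t) = 4(t - 4)(t - 3)(t + 1) vanishes at t ∈ {-1, 3, 4}.
Local minima of P (where P''>0): P(-1)=-5, P(2)=-32. Local minima of Q: Q(-1)=-29, Q(4)=96.
So the global minimum of L is P(2) + Q(-1) + 6 = -32 − 29 + 6 = -55, attained at (2, -1).

(2, -1)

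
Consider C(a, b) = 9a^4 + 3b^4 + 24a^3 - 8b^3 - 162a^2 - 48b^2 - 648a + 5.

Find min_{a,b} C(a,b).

C(a,b) separates as P(a) + Q(b) + 5, so its minimum is min P + min Q + 5.
P'(a) = 36(a - 3)(a + 2)(a + 3) vanishes at a ∈ {-3, -2, 3}; Q'(b) = 12b(b - 4)(b + 2) vanishes at b ∈ {-2, 0, 4}.
Local minima of P (where P''>0): P(-3)=567, P(3)=-2025. Local minima of Q: Q(-2)=-80, Q(4)=-512.
So the global minimum of C is P(3) + Q(4) + 5 = -2025 − 512 + 5 = -2532, attained at (3, 4).

-2532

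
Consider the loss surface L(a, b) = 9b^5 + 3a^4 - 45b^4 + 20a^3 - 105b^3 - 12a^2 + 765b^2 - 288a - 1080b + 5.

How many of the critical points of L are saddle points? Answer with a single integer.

6

L separates as a function of a plus a function of b, so ∇L=0 decouples.
∂L/∂a = 12(a - 2)(a + 3)(a + 4) = 0 at a ∈ {-4, -3, 2}; ∂L/∂b = 45(b - 4)(b - 2)(b - 1)(b + 3) = 0 at b ∈ {-3, 1, 2, 4}.
The Hessian is diagonal: diag(L_aa, L_bb). Second derivatives: L_aa(-4)=72, L_aa(-3)=-60, L_aa(2)=360; L_bb(-3)=-6300, L_bb(1)=540, L_bb(2)=-450, L_bb(4)=1890.
Saddle points occur where the two diagonal entries have opposite signs: (-4, -3), (-4, 2), (-3, 1), (-3, 4), (2, -3), (2, 2). Count: 6.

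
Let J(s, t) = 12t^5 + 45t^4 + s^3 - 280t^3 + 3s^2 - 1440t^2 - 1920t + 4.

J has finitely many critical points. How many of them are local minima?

2

J separates as a function of s plus a function of t, so ∇J=0 decouples.
∂J/∂s = 3s(s + 2) = 0 at s ∈ {-2, 0}; ∂J/∂t = 60(t - 4)(t + 1)(t + 2)(t + 4) = 0 at t ∈ {-4, -2, -1, 4}.
The Hessian is diagonal: diag(J_ss, J_tt). Second derivatives: J_ss(-2)=-6, J_ss(0)=6; J_tt(-4)=-2880, J_tt(-2)=720, J_tt(-1)=-900, J_tt(4)=14400.
Local minima occur where both diagonal entries positive: (0, -2), (0, 4). Count: 2.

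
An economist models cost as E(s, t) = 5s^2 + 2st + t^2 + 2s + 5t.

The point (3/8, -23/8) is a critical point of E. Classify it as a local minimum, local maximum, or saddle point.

The Hessian of E is constant: H = [[10, 2], [2, 2]].
det(H) = 10·2 − 2² = 16.
det(H) > 0 and tr(H) = 12 > 0, so H is positive definite and the point is a local minimum.

local minimum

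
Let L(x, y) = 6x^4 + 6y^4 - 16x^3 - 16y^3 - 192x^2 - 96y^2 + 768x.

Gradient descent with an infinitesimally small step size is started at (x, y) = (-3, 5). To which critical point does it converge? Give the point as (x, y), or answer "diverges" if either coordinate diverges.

L is separable, so gradient descent decouples: x follows -∂L/∂x, y follows -∂L/∂y.
∂L/∂x = 24(x - 4)(x - 2)(x + 4); at x=-3 this is 840, so x decreases.
∂L/∂y = 24y(y - 4)(y + 2); at y=5 this is 840, so y decreases.
x converges to its nearest critical value -4 (a local min of the x-part); y converges to 4. The iterate converges to (-4, 4).

(-4, 4)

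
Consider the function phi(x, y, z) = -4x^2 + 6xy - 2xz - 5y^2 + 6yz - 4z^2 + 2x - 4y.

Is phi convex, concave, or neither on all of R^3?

concave

phi is quadratic, so its Hessian is the constant matrix H = [[-8, 6, -2], [6, -10, 6], [-2, 6, -8]].
Leading principal minors: -8, 44, -168.
Signs alternate −, +, − ⇒ H ≺ 0 ⇒ concave.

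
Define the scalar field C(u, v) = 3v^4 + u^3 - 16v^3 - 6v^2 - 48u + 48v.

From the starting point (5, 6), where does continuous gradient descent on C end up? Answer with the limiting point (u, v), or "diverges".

(4, 4)

C is separable, so gradient descent decouples: u follows -∂C/∂u, v follows -∂C/∂v.
∂C/∂u = 3(u - 4)(u + 4); at u=5 this is 27, so u decreases.
∂C/∂v = 12(v - 4)(v - 1)(v + 1); at v=6 this is 840, so v decreases.
u converges to its nearest critical value 4 (a local min of the u-part); v converges to 4. The iterate converges to (4, 4).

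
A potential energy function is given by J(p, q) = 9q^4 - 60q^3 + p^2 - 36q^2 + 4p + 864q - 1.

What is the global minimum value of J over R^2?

J(p,q) separates as A(p) + B(q) − 1, so its minimum is min A + min B − 1.
A'(p) = 2p + 4 vanishes at p ∈ {-2}; B'(q) = 36(q - 4)(q - 3)(q + 2) vanishes at q ∈ {-2, 3, 4}.
Local minima of A (where A''>0): A(-2)=-4. Local minima of B: B(-2)=-1248, B(4)=1344.
So the global minimum of J is A(-2) + B(-2) − 1 = -4 − 1248 − 1 = -1253, attained at (-2, -2).

-1253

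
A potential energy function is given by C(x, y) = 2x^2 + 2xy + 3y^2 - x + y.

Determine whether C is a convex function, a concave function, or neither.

convex

C is quadratic, so its Hessian is the constant matrix H = [[4, 2], [2, 6]].
det(H) = 20, tr(H) = 10.
det(H) > 0 and tr(H) > 0, so H is positive definite everywhere: convex.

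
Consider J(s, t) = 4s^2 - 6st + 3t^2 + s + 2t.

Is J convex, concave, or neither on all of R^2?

convex

J is quadratic, so its Hessian is the constant matrix H = [[8, -6], [-6, 6]].
det(H) = 12, tr(H) = 14.
det(H) > 0 and tr(H) > 0, so H is positive definite everywhere: convex.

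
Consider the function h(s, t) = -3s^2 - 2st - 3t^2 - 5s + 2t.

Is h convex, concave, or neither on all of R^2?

h is quadratic, so its Hessian is the constant matrix H = [[-6, -2], [-2, -6]].
det(H) = 32, tr(H) = -12.
det(H) > 0 and tr(H) < 0, so H is negative definite everywhere: concave.

concave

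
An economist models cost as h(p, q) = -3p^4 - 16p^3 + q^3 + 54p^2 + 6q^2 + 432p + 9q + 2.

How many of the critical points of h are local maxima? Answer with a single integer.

2

h separates as a function of p plus a function of q, so ∇h=0 decouples.
∂h/∂p = -12(p - 3)(p + 3)(p + 4) = 0 at p ∈ {-4, -3, 3}; ∂h/∂q = 3(q + 1)(q + 3) = 0 at q ∈ {-3, -1}.
The Hessian is diagonal: diag(h_pp, h_qq). Second derivatives: h_pp(-4)=-84, h_pp(-3)=72, h_pp(3)=-504; h_qq(-3)=-6, h_qq(-1)=6.
Local maxima occur where both diagonal entries negative: (-4, -3), (3, -3). Count: 2.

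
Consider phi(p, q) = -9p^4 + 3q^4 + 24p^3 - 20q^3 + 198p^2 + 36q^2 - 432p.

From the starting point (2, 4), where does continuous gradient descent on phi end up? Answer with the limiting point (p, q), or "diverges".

phi is separable, so gradient descent decouples: p follows -∂phi/∂p, q follows -∂phi/∂q.
∂phi/∂p = -36(p - 4)(p - 1)(p + 3); at p=2 this is 360, so p decreases.
∂phi/∂q = 12q(q - 3)(q - 2); at q=4 this is 96, so q decreases.
p converges to its nearest critical value 1 (a local min of the p-part); q converges to 3. The iterate converges to (1, 3).

(1, 3)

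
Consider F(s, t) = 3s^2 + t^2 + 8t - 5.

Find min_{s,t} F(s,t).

F(s,t) separates as P(s) + Q(t) − 5, so its minimum is min P + min Q − 5.
P'(s) = 6s vanishes at s ∈ {0}; Q'(t) = 2(t + 4) vanishes at t ∈ {-4}.
Local minima of P (where P''>0): P(0)=0. Local minima of Q: Q(-4)=-16.
So the global minimum of F is P(0) + Q(-4) − 5 = 0 − 16 − 5 = -21, attained at (0, -4).

-21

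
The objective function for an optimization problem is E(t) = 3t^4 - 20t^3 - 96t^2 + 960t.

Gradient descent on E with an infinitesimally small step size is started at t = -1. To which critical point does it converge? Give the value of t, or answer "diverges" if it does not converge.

E'(t) = 12(t - 5)(t - 4)(t + 4), so E'(-1) = 1080.
Gradient descent moves in the -E' direction, i.e. t is decreasing.
The nearest critical point in that direction is t = -4, where E'' = 864 > 0 (a local minimum). The iterate converges there.

-4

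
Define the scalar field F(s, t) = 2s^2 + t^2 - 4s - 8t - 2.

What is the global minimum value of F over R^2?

F(s,t) separates as P(s) + Q(t) − 2, so its minimum is min P + min Q − 2.
P'(s) = 4s - 4 vanishes at s ∈ {1}; Q'(t) = 2(t - 4) vanishes at t ∈ {4}.
Local minima of P (where P''>0): P(1)=-2. Local minima of Q: Q(4)=-16.
So the global minimum of F is P(1) + Q(4) − 2 = -2 − 16 − 2 = -20, attained at (1, 4).

-20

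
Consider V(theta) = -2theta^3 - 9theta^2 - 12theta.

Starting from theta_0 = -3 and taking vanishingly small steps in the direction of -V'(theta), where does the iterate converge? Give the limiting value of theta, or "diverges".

V'(theta) = -6(theta + 1)(theta + 2), so V'(-3) = -12.
Gradient descent moves in the -V' direction, i.e. theta is increasing.
The nearest critical point in that direction is theta = -2, where V'' = 6 > 0 (a local minimum). The iterate converges there.

-2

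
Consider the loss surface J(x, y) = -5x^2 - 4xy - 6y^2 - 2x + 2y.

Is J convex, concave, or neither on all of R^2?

concave

J is quadratic, so its Hessian is the constant matrix H = [[-10, -4], [-4, -12]].
det(H) = 104, tr(H) = -22.
det(H) > 0 and tr(H) < 0, so H is negative definite everywhere: concave.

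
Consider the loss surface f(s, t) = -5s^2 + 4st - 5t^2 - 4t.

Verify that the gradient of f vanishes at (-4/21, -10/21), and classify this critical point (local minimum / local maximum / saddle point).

local maximum

∇f = (-10s + 4t, 4s - 10t - 4); substituting (-4/21, -10/21) gives ∇f = (0, 0), so (-4/21, -10/21) is indeed a critical point.
The Hessian of f is constant: H = [[-10, 4], [4, -10]].
det(H) = (-10)·(-10) − 4² = 84.
det(H) > 0 and tr(H) = -20 < 0, so H is negative definite and the point is a local maximum.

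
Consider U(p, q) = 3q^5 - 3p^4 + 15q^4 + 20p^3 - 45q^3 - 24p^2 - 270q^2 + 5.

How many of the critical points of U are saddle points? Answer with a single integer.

6

U separates as a function of p plus a function of q, so ∇U=0 decouples.
∂U/∂p = -12p(p - 4)(p - 1) = 0 at p ∈ {0, 1, 4}; ∂U/∂q = 15q(q - 3)(q + 3)(q + 4) = 0 at q ∈ {-4, -3, 0, 3}.
The Hessian is diagonal: diag(U_pp, U_qq). Second derivatives: U_pp(0)=-48, U_pp(1)=36, U_pp(4)=-144; U_qq(-4)=-420, U_qq(-3)=270, U_qq(0)=-540, U_qq(3)=1890.
Saddle points occur where the two diagonal entries have opposite signs: (0, -3), (0, 3), (1, -4), (1, 0), (4, -3), (4, 3). Count: 6.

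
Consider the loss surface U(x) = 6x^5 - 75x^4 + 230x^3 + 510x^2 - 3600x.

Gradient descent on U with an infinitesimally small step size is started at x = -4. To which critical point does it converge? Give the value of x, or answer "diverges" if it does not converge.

diverges

U'(x) = 30(x - 5)(x - 4)(x - 3)(x + 2), so U'(-4) = 30240.
Gradient descent moves in the -U' direction, i.e. x is decreasing.
There is no critical point below x=-4, and U' keeps the same sign, so the iterate runs off to −∞.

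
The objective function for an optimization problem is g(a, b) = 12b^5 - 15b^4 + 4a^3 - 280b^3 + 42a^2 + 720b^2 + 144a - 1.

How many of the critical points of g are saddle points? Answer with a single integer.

g separates as a function of a plus a function of b, so ∇g=0 decouples.
∂g/∂a = 12(a + 3)(a + 4) = 0 at a ∈ {-4, -3}; ∂g/∂b = 60b(b - 3)(b - 2)(b + 4) = 0 at b ∈ {-4, 0, 2, 3}.
The Hessian is diagonal: diag(g_aa, g_bb). Second derivatives: g_aa(-4)=-12, g_aa(-3)=12; g_bb(-4)=-10080, g_bb(0)=1440, g_bb(2)=-720, g_bb(3)=1260.
Saddle points occur where the two diagonal entries have opposite signs: (-4, 0), (-4, 3), (-3, -4), (-3, 2). Count: 4.

4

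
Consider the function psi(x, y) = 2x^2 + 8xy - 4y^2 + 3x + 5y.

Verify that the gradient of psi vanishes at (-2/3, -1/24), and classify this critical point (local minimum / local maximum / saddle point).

saddle point

∇psi = (4x + 8y + 3, 8x - 8y + 5); substituting (-2/3, -1/24) gives ∇psi = (0, 0), so (-2/3, -1/24) is indeed a critical point.
The Hessian of psi is constant: H = [[4, 8], [8, -8]].
det(H) = 4·(-8) − 8² = -96.
Since det(H) < 0, H is indefinite and the critical point is a saddle point.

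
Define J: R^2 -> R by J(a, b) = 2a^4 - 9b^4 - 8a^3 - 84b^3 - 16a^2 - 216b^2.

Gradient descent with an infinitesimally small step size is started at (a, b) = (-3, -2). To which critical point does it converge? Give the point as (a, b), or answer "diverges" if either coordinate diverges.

(-1, -3)

J is separable, so gradient descent decouples: a follows -∂J/∂a, b follows -∂J/∂b.
∂J/∂a = 8a(a - 4)(a + 1); at a=-3 this is -336, so a increases.
∂J/∂b = -36b(b + 3)(b + 4); at b=-2 this is 144, so b decreases.
a converges to its nearest critical value -1 (a local min of the a-part); b converges to -3. The iterate converges to (-1, -3).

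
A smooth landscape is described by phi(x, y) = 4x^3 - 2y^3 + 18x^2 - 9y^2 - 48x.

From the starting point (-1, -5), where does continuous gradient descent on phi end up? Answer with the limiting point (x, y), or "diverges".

phi is separable, so gradient descent decouples: x follows -∂phi/∂x, y follows -∂phi/∂y.
∂phi/∂x = 12(x - 1)(x + 4); at x=-1 this is -72, so x increases.
∂phi/∂y = -6y(y + 3); at y=-5 this is -60, so y increases.
x converges to its nearest critical value 1 (a local min of the x-part); y converges to -3. The iterate converges to (1, -3).

(1, -3)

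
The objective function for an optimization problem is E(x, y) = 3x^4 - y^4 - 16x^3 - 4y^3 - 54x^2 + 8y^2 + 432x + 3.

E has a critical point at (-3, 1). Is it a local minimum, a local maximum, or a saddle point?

saddle point

The mixed partial ∂²E/∂x∂y is 0, so the Hessian at any point is diag(E_xx, E_yy) = diag(12(3x^2 - 8x - 9), 4(-3y^2 - 6y + 4)).
At (-3, 1): H = diag(504, -20).
The eigenvalues have opposite signs, so H is indefinite: a saddle point.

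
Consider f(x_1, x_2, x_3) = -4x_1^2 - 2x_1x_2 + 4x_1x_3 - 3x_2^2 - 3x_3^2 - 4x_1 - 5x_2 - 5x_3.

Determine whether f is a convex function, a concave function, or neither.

f is quadratic, so its Hessian is the constant matrix H = [[-8, -2, 4], [-2, -6, 0], [4, 0, -6]].
Leading principal minors: -8, 44, -168.
Signs alternate −, +, − ⇒ H ≺ 0 ⇒ concave.

concave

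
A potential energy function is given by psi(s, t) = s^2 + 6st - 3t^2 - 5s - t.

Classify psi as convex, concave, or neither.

psi is quadratic, so its Hessian is the constant matrix H = [[2, 6], [6, -6]].
det(H) = -48, tr(H) = -4.
det(H) < 0, so H is indefinite: neither convex nor concave.

neither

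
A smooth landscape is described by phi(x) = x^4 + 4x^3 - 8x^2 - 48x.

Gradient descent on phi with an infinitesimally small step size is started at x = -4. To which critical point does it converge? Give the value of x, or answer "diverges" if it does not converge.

-3

phi'(x) = 4(x - 2)(x + 2)(x + 3), so phi'(-4) = -48.
Gradient descent moves in the -phi' direction, i.e. x is increasing.
The nearest critical point in that direction is x = -3, where phi'' = 20 > 0 (a local minimum). The iterate converges there.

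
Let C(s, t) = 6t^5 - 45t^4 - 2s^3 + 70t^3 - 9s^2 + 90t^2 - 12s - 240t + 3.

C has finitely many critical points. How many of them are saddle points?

C separates as a function of s plus a function of t, so ∇C=0 decouples.
∂C/∂s = -6(s + 1)(s + 2) = 0 at s ∈ {-2, -1}; ∂C/∂t = 30(t - 4)(t - 2)(t - 1)(t + 1) = 0 at t ∈ {-1, 1, 2, 4}.
The Hessian is diagonal: diag(C_ss, C_tt). Second derivatives: C_ss(-2)=6, C_ss(-1)=-6; C_tt(-1)=-900, C_tt(1)=180, C_tt(2)=-180, C_tt(4)=900.
Saddle points occur where the two diagonal entries have opposite signs: (-2, -1), (-2, 2), (-1, 1), (-1, 4). Count: 4.

4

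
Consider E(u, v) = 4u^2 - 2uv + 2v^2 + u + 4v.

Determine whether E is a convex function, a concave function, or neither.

convex

E is quadratic, so its Hessian is the constant matrix H = [[8, -2], [-2, 4]].
det(H) = 28, tr(H) = 12.
det(H) > 0 and tr(H) > 0, so H is positive definite everywhere: convex.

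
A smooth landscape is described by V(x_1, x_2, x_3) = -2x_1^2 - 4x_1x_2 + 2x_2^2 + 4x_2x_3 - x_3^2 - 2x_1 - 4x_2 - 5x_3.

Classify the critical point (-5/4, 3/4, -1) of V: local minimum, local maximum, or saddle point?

The Hessian is constant: H = [[-4, -4, 0], [-4, 4, 4], [0, 4, -2]].
Leading principal minors: Δ₁ = -4, Δ₂ = -32, Δ₃ = 128.
The minors fit neither the all-positive nor the alternating-sign pattern, so H is indefinite: a saddle point.

saddle point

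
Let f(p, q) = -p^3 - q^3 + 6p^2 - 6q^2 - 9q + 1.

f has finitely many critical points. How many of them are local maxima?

1

f separates as a function of p plus a function of q, so ∇f=0 decouples.
∂f/∂p = -3p(p - 4) = 0 at p ∈ {0, 4}; ∂f/∂q = -3(q + 1)(q + 3) = 0 at q ∈ {-3, -1}.
The Hessian is diagonal: diag(f_pp, f_qq). Second derivatives: f_pp(0)=12, f_pp(4)=-12; f_qq(-3)=6, f_qq(-1)=-6.
Local maxima occur where both diagonal entries negative: (4, -1). Count: 1.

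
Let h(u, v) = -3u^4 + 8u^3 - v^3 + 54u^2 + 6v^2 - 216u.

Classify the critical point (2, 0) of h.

local minimum

The mixed partial ∂²h/∂u∂v is 0, so the Hessian at any point is diag(h_uu, h_vv) = diag(12(-3u^2 + 4u + 9), 6(-v + 2)).
At (2, 0): H = diag(60, 12).
Both eigenvalues are positive, so H is positive definite: a local minimum.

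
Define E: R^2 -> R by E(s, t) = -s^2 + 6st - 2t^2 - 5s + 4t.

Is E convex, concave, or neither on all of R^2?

neither

E is quadratic, so its Hessian is the constant matrix H = [[-2, 6], [6, -4]].
det(H) = -28, tr(H) = -6.
det(H) < 0, so H is indefinite: neither convex nor concave.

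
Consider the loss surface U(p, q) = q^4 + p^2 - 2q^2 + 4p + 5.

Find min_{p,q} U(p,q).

U(p,q) separates as A(p) + B(q) + 5, so its minimum is min A + min B + 5.
A'(p) = 2p + 4 vanishes at p ∈ {-2}; B'(q) = 4q(q - 1)(q + 1) vanishes at q ∈ {-1, 0, 1}.
Local minima of A (where A''>0): A(-2)=-4. Local minima of B: B(-1)=-1, B(1)=-1.
So the global minimum of U is A(-2) + B(-1) + 5 = -4 − 1 + 5 = 0, attained at (-2, -1).

0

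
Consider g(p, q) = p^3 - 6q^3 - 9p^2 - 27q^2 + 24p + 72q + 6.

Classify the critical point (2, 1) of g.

local maximum

The mixed partial ∂²g/∂p∂q is 0, so the Hessian at any point is diag(g_pp, g_qq) = diag(6(p - 3), -18(2q + 3)).
At (2, 1): H = diag(-6, -90).
Both eigenvalues are negative, so H is negative definite: a local maximum.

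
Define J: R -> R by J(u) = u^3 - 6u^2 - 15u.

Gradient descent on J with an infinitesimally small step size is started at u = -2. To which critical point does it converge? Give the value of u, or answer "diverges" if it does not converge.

diverges

J'(u) = 3(u - 5)(u + 1), so J'(-2) = 21.
Gradient descent moves in the -J' direction, i.e. u is decreasing.
There is no critical point below u=-2, and J' keeps the same sign, so the iterate runs off to −∞.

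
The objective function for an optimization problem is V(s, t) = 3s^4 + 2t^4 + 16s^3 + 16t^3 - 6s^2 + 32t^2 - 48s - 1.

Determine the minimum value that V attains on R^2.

V(s,t) separates as P(s) + Q(t) − 1, so its minimum is min P + min Q − 1.
P'(s) = 12(s - 1)(s + 1)(s + 4) vanishes at s ∈ {-4, -1, 1}; Q'(t) = 8t(t + 2)(t + 4) vanishes at t ∈ {-4, -2, 0}.
Local minima of P (where P''>0): P(-4)=-160, P(1)=-35. Local minima of Q: Q(-4)=0, Q(0)=0.
So the global minimum of V is P(-4) + Q(-4) − 1 = -160 + 0 − 1 = -161, attained at (-4, -4).

-161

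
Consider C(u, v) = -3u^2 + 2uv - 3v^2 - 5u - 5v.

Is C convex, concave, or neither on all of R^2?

C is quadratic, so its Hessian is the constant matrix H = [[-6, 2], [2, -6]].
det(H) = 32, tr(H) = -12.
det(H) > 0 and tr(H) < 0, so H is negative definite everywhere: concave.

concave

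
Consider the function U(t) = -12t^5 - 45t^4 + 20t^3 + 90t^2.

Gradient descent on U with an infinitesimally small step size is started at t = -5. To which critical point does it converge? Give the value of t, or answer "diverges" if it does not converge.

U'(t) = -60t(t - 1)(t + 1)(t + 3), so U'(-5) = -14400.
Gradient descent moves in the -U' direction, i.e. t is increasing.
The nearest critical point in that direction is t = -3, where U'' = 1440 > 0 (a local minimum). The iterate converges there.

-3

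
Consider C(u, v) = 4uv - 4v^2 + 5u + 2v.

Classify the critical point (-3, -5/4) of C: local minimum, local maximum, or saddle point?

saddle point

The Hessian of C is constant: H = [[0, 4], [4, -8]].
det(H) = 0·(-8) − 4² = -16.
Since det(H) < 0, H is indefinite and the critical point is a saddle point.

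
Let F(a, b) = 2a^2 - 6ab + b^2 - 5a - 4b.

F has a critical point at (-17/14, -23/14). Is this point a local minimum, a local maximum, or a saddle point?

The Hessian of F is constant: H = [[4, -6], [-6, 2]].
det(H) = 4·2 − (-6)² = -28.
Since det(H) < 0, H is indefinite and the critical point is a saddle point.

saddle point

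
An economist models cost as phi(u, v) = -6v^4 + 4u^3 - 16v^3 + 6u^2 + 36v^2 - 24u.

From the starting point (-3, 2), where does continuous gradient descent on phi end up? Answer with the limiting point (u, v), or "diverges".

diverges

phi is separable, so gradient descent decouples: u follows -∂phi/∂u, v follows -∂phi/∂v.
∂phi/∂u = 12(u - 1)(u + 2); at u=-3 this is 48, so u decreases.
∂phi/∂v = -24v(v - 1)(v + 3); at v=2 this is -240, so v increases.
The u-coordinate has no critical point in that direction and runs off to infinity.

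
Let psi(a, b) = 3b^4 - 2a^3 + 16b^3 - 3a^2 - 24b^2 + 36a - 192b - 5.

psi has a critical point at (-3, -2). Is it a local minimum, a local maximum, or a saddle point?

saddle point

The mixed partial ∂²psi/∂a∂b is 0, so the Hessian at any point is diag(psi_aa, psi_bb) = diag(-6(2a + 1), 12(3b^2 + 8b - 4)).
At (-3, -2): H = diag(30, -96).
The eigenvalues have opposite signs, so H is indefinite: a saddle point.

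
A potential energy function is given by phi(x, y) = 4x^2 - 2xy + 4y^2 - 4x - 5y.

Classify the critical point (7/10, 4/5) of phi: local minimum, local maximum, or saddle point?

local minimum

The Hessian of phi is constant: H = [[8, -2], [-2, 8]].
det(H) = 8·8 − (-2)² = 60.
det(H) > 0 and tr(H) = 16 > 0, so H is positive definite and the point is a local minimum.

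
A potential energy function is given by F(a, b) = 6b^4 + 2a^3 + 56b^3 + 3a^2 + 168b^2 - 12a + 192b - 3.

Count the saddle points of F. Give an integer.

3

F separates as a function of a plus a function of b, so ∇F=0 decouples.
∂F/∂a = 6(a - 1)(a + 2) = 0 at a ∈ {-2, 1}; ∂F/∂b = 24(b + 1)(b + 2)(b + 4) = 0 at b ∈ {-4, -2, -1}.
The Hessian is diagonal: diag(F_aa, F_bb). Second derivatives: F_aa(-2)=-18, F_aa(1)=18; F_bb(-4)=144, F_bb(-2)=-48, F_bb(-1)=72.
Saddle points occur where the two diagonal entries have opposite signs: (-2, -4), (-2, -1), (1, -2). Count: 3.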